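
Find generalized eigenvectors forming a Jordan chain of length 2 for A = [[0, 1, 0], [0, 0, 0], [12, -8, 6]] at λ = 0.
v_1 = [[1, 1, -1]]^T, v_2 = [[1, 0, -2]]^T

We seek v_1 ∈ ker(A^2) \ ker(A), then set v_{i+1} = A v_i.

One such chain is v_1 = [[1, 1, -1]]^T, v_2 = [[1, 0, -2]]^T. Check: A v_2 = [[0, 0, 0]]^T = 0.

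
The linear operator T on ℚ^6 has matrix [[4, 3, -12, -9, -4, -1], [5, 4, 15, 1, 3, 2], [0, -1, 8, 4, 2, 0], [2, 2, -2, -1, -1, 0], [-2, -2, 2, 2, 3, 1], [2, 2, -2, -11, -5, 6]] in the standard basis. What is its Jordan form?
The characteristic polynomial is det(xI - A) = (x - 4)^6, so the eigenvalues are 4 (algebraic multiplicity 6).

For λ = 4: rank(A - 4I) = 4, rank((A - 4I)^2) = 2, rank((A - 4I)^3) = 0. The eigenspace has dimension 6 - 4 = 2, so there are 2 Jordan blocks; the rank sequence gives block sizes [3, 3].

Assembling the blocks gives the Jordan form J above.

J = [[4, 1, 0, 0, 0, 0], [0, 4, 1, 0, 0, 0], [0, 0, 4, 0, 0, 0], [0, 0, 0, 4, 1, 0], [0, 0, 0, 0, 4, 1], [0, 0, 0, 0, 0, 4]]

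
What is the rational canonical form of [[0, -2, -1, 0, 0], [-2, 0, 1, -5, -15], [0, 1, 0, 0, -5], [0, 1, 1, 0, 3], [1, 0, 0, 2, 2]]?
R = [[0, 0, 0, 0, -2], [1, 0, 0, 0, -9], [0, 1, 0, 0, -8], [0, 0, 1, 0, 6], [0, 0, 0, 1, 2]]

The invariant factors of A (the non-unit diagonal entries of the Smith normal form of xI - A over ℚ[x]) are (x + 2)(x^2 - 2x - 1)^2, each dividing the next. The characteristic polynomial is their product, (x + 2)(x^2 - 2x - 1)^2.

The rational canonical form is the block-diagonal matrix of companion matrices C(f_i):
R = [[0, 0, 0, 0, -2], [1, 0, 0, 0, -9], [0, 1, 0, 0, -8], [0, 0, 1, 0, 6], [0, 0, 0, 1, 2]].

Note the characteristic polynomial does not split into linear factors over ℚ, so A has no Jordan form over ℚ; the rational canonical form exists over any field.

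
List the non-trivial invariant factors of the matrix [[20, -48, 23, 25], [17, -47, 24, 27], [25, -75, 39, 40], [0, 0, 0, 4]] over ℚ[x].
x - 4, (x - 4)^3

The Jordan structure of A has elementary divisors (x - 4)^3, (x - 4). Arranging the block sizes at each eigenvalue in decreasing order and taking row products gives the invariant factors.

Invariant factors (smallest first, each dividing the next): x - 4, (x - 4)^3.

Check: the last factor (x - 4)^3 is the minimal polynomial, and the product (x - 4)^4 is the characteristic polynomial.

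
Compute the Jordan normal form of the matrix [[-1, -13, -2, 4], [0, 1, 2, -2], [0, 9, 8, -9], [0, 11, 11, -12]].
J = [[-1, 1, 0, 0], [0, -1, 0, 0], [0, 0, -1, 1], [0, 0, 0, -1]]

The characteristic polynomial is det(xI - A) = (x + 1)^4, so the eigenvalues are -1 (algebraic multiplicity 4).

For λ = -1: rank(A + I) = 2, rank((A + I)^2) = 0. The eigenspace has dimension 4 - 2 = 2, so there are 2 Jordan blocks; the rank sequence gives block sizes [2, 2].

Assembling the blocks gives the Jordan form J above.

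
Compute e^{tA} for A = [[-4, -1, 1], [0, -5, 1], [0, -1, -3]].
e^{tA} = [[e^{-4*t}, -t*e^{-4*t}, t*e^{-4*t}], [0, (1 - t)*e^{-4*t}, t*e^{-4*t}], [0, -t*e^{-4*t}, (t + 1)*e^{-4*t}]]

A has Jordan form J = [[-4, 1, 0], [0, -4, 0], [0, 0, -4]] with A = PJP^{-1}, so e^{tA} = P e^{tJ} P^{-1}.

For a Jordan block J_k(λ), e^{tJ_k(λ)} = e^{λt} · (I + tN + t^2 N^2/2! + ... + t^{k-1} N^{k-1}/(k-1)!) where N is the nilpotent superdiagonal part.

Assembling the blocks and conjugating back gives the entries of e^{tA} as shown above.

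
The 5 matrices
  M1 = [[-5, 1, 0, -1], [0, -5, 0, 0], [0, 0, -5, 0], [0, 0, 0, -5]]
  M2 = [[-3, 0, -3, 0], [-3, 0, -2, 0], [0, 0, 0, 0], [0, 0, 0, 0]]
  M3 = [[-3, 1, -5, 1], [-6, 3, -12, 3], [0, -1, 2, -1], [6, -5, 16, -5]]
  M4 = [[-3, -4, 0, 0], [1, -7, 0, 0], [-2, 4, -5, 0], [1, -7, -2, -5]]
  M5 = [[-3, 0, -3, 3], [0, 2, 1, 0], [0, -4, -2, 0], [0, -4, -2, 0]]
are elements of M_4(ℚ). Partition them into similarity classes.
3 classes: {M1}, {M2, M3, M5}, {M4}

Characteristic polynomials: χ_{M1} = (x + 5)^4, χ_{M2} = x^3(x + 3), χ_{M3} = x^3(x + 3), χ_{M4} = (x + 5)^4, χ_{M5} = x^3(x + 3).

{M1}: invariant factors x + 5, x + 5, (x + 5)^2.

{M2, M3, M5}: invariant factors x, x^2(x + 3).

{M4}: invariant factors x + 5, (x + 5)^3.

Matrices are similar if and only if their invariant-factor lists agree; the partition into similarity classes is {M1}, {M2, M3, M5}, {M4}.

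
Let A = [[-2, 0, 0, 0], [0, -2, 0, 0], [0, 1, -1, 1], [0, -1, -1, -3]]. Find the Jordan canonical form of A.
The characteristic polynomial is det(xI - A) = (x + 2)^4, so the eigenvalues are -2 (algebraic multiplicity 4).

For λ = -2: rank(A + 2I) = 1, rank((A + 2I)^2) = 0. The eigenspace has dimension 4 - 1 = 3, so there are 3 Jordan blocks; the rank sequence gives block sizes [2, 1, 1].

Assembling the blocks gives the Jordan form J above.

J = [[-2, 1, 0, 0], [0, -2, 0, 0], [0, 0, -2, 0], [0, 0, 0, -2]]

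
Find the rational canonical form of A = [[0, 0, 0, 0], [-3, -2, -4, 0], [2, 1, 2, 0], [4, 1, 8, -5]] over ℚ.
The invariant factors of A (the non-unit diagonal entries of the Smith normal form of xI - A over ℚ[x]) are x^3(x + 5), each dividing the next. The characteristic polynomial is their product, x^3(x + 5).

The rational canonical form is the block-diagonal matrix of companion matrices C(f_i):
R = [[0, 0, 0, 0], [1, 0, 0, 0], [0, 1, 0, 0], [0, 0, 1, -5]].

R = [[0, 0, 0, 0], [1, 0, 0, 0], [0, 1, 0, 0], [0, 0, 1, -5]]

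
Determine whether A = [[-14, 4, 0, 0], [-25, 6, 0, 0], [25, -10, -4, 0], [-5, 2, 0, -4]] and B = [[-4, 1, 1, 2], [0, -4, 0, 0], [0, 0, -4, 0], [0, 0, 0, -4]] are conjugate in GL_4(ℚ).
Yes.

Two matrices over a field are similar if and only if they have the same invariant factors.

Both A and B have characteristic polynomial (x + 4)^4 and minimal polynomial (x + 4)^2. Computing further, both have invariant factors x + 4, x + 4, (x + 4)^2. Hence A and B are similar.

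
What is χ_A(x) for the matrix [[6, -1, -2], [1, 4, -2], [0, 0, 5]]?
χ_A(x) = (x - 5)^3

xI - A = [[x - 6, 1, 2], [-1, x - 4, 2], [0, 0, x - 5]].

Expanding det(xI - A) along the first row:
det(xI - A) = + (x - 6)·det([[x - 4, 2], [0, x - 5]]) - (1)·det([[-1, 2], [0, x - 5]]) + (2)·det([[-1, x - 4], [0, 0]]).

Evaluating gives χ_A(x) = x^3 - 15x^2 + 75x - 125 = (x - 5)^3.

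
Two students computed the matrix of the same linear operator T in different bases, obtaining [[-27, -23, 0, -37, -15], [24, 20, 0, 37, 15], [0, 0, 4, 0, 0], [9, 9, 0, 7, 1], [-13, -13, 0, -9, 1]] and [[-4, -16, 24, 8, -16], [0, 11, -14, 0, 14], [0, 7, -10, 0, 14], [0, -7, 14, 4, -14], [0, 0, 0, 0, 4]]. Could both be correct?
Both have characteristic polynomial (x - 4)^3(x + 3)(x + 4), but the minimal polynomial of A is (x - 4)^2(x + 3)(x + 4) while the minimal polynomial of B is (x - 4)(x + 3)(x + 4). The minimal polynomial is a similarity invariant, so A and B are not similar.

No.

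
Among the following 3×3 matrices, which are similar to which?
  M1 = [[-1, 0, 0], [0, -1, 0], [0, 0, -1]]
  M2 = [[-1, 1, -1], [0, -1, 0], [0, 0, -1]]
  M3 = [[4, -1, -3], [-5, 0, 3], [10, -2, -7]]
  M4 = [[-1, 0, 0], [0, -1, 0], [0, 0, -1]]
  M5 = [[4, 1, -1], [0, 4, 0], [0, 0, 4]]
3 classes: {M1, M4}, {M2, M3}, {M5}

Characteristic polynomials: χ_{M1} = (x + 1)^3, χ_{M2} = (x + 1)^3, χ_{M3} = (x + 1)^3, χ_{M4} = (x + 1)^3, χ_{M5} = (x - 4)^3.

{M1, M4}: invariant factors x + 1, x + 1, x + 1.

{M2, M3}: invariant factors x + 1, (x + 1)^2.

{M5}: invariant factors x - 4, (x - 4)^2.

Matrices are similar if and only if their invariant-factor lists agree; the partition into similarity classes is {M1, M4}, {M2, M3}, {M5}.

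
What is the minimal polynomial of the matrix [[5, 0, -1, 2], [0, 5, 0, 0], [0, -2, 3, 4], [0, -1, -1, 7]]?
The characteristic polynomial factors as (x - 5)^4. The minimal polynomial is ∏(x - λ)^{k_λ} where k_λ is the size of the largest Jordan block at λ.

For λ = 5: rank(A - 5I) = 2, and the largest Jordan block has size 2 (the smallest k with rank((A - 5I)^k) = rank((A - 5I)^(k+1))).

So m_A(x) = (x - 5)^2.

m_A(x) = (x - 5)^2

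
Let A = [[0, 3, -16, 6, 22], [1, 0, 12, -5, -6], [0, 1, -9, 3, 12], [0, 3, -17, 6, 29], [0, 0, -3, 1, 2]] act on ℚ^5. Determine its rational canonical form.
R = [[0, 0, 0, 0, -6], [1, 0, 0, 0, 3], [0, 1, 0, 0, 3], [0, 0, 1, 0, 2], [0, 0, 0, 1, -1]]

The invariant factors of A (the non-unit diagonal entries of the Smith normal form of xI - A over ℚ[x]) are (x - 1)(x + 2)(x^3 - 3), each dividing the next. The characteristic polynomial is their product, (x - 1)(x + 2)(x^3 - 3).

The rational canonical form is the block-diagonal matrix of companion matrices C(f_i):
R = [[0, 0, 0, 0, -6], [1, 0, 0, 0, 3], [0, 1, 0, 0, 3], [0, 0, 1, 0, 2], [0, 0, 0, 1, -1]].

Note the characteristic polynomial does not split into linear factors over ℚ, so A has no Jordan form over ℚ; the rational canonical form exists over any field.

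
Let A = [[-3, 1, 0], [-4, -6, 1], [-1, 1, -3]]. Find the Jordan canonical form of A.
J = [[-4, 1, 0], [0, -4, 1], [0, 0, -4]]

The characteristic polynomial is det(xI - A) = (x + 4)^3, so the eigenvalues are -4 (algebraic multiplicity 3).

For λ = -4: rank(A + 4I) = 2, rank((A + 4I)^2) = 1, rank((A + 4I)^3) = 0. The eigenspace has dimension 3 - 2 = 1, so there is 1 Jordan block; the rank sequence gives block sizes [3].

Assembling the blocks gives the Jordan form J above.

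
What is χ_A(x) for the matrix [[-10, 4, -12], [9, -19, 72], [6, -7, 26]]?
xI - A = [[x + 10, -4, 12], [-9, x + 19, -72], [-6, 7, x - 26]].

Expanding det(xI - A) along the first row:
det(xI - A) = + (x + 10)·det([[x + 19, -72], [7, x - 26]]) - (-4)·det([[-9, -72], [-6, x - 26]]) + (12)·det([[-9, x + 19], [-6, 7]]).

Evaluating gives χ_A(x) = x^3 + 3x^2 - 24x - 80 = (x - 5)(x + 4)^2.

χ_A(x) = (x - 5)(x + 4)^2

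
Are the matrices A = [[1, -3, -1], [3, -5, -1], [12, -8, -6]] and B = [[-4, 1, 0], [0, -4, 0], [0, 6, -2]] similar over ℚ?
Yes.

Two matrices over a field are similar if and only if they have the same invariant factors.

Both A and B have characteristic polynomial (x + 2)(x + 4)^2 and minimal polynomial (x + 2)(x + 4)^2. Computing further, both have invariant factors (x + 2)(x + 4)^2. Hence A and B are similar.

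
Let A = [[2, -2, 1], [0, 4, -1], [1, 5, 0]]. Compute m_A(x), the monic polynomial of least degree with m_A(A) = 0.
m_A(x) = (x - 2)^3

The characteristic polynomial factors as (x - 2)^3. The minimal polynomial is ∏(x - λ)^{k_λ} where k_λ is the size of the largest Jordan block at λ.

For λ = 2: rank(A - 2I) = 2, and the largest Jordan block has size 3 (the smallest k with rank((A - 2I)^k) = rank((A - 2I)^(k+1))).

So m_A(x) = (x - 2)^3.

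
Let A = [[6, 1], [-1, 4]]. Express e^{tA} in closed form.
e^{tA} = [[(t + 1)*e^{5*t}, t*e^{5*t}], [-t*e^{5*t}, (1 - t)*e^{5*t}]]

A has Jordan form J = [[5, 1], [0, 5]] with A = PJP^{-1}, so e^{tA} = P e^{tJ} P^{-1}.

For a Jordan block J_k(λ), e^{tJ_k(λ)} = e^{λt} · (I + tN + t^2 N^2/2! + ... + t^{k-1} N^{k-1}/(k-1)!) where N is the nilpotent superdiagonal part.

Assembling the blocks and conjugating back gives the entries of e^{tA} as shown above.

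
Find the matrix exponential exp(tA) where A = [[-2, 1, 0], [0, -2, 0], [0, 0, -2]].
A has Jordan form J = [[-2, 1, 0], [0, -2, 0], [0, 0, -2]] with A = PJP^{-1}, so e^{tA} = P e^{tJ} P^{-1}.

For a Jordan block J_k(λ), e^{tJ_k(λ)} = e^{λt} · (I + tN + t^2 N^2/2! + ... + t^{k-1} N^{k-1}/(k-1)!) where N is the nilpotent superdiagonal part.

Assembling the blocks and conjugating back gives the entries of e^{tA} as shown above.

e^{tA} = [[e^{-2*t}, t*e^{-2*t}, 0], [0, e^{-2*t}, 0], [0, 0, e^{-2*t}]]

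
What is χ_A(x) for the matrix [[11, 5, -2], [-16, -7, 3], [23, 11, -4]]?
χ_A(x) = x^3

xI - A = [[x - 11, -5, 2], [16, x + 7, -3], [-23, -11, x + 4]].

Expanding det(xI - A) along the first row:
det(xI - A) = + (x - 11)·det([[x + 7, -3], [-11, x + 4]]) - (-5)·det([[16, -3], [-23, x + 4]]) + (2)·det([[16, x + 7], [-23, -11]]).

Evaluating gives χ_A(x) = x^3.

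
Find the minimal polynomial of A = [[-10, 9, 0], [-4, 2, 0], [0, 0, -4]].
m_A(x) = (x + 4)^2

The characteristic polynomial factors as (x + 4)^3. The minimal polynomial is ∏(x - λ)^{k_λ} where k_λ is the size of the largest Jordan block at λ.

For λ = -4: rank(A + 4I) = 1, and the largest Jordan block has size 2 (the smallest k with rank((A + 4I)^k) = rank((A + 4I)^(k+1))).

So m_A(x) = (x + 4)^2.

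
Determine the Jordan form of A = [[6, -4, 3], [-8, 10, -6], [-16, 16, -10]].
The characteristic polynomial is det(xI - A) = (x - 2)^3, so the eigenvalues are 2 (algebraic multiplicity 3).

For λ = 2: rank(A - 2I) = 1, rank((A - 2I)^2) = 0. The eigenspace has dimension 3 - 1 = 2, so there are 2 Jordan blocks; the rank sequence gives block sizes [2, 1].

Assembling the blocks gives the Jordan form J above.

J = [[2, 1, 0], [0, 2, 0], [0, 0, 2]]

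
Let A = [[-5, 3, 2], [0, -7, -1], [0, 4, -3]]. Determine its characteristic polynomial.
xI - A = [[x + 5, -3, -2], [0, x + 7, 1], [0, -4, x + 3]].

Expanding det(xI - A) along the first row:
det(xI - A) = + (x + 5)·det([[x + 7, 1], [-4, x + 3]]) - (-3)·det([[0, 1], [0, x + 3]]) + (-2)·det([[0, x + 7], [0, -4]]).

Evaluating gives χ_A(x) = x^3 + 15x^2 + 75x + 125 = (x + 5)^3.

χ_A(x) = (x + 5)^3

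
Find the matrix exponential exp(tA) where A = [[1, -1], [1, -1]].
A has Jordan form J = [[0, 1], [0, 0]] with A = PJP^{-1}, so e^{tA} = P e^{tJ} P^{-1}.

For a Jordan block J_k(λ), e^{tJ_k(λ)} = e^{λt} · (I + tN + t^2 N^2/2! + ... + t^{k-1} N^{k-1}/(k-1)!) where N is the nilpotent superdiagonal part.

Assembling the blocks and conjugating back gives the entries of e^{tA} as shown above.

e^{tA} = [[t + 1, -t], [t, 1 - t]]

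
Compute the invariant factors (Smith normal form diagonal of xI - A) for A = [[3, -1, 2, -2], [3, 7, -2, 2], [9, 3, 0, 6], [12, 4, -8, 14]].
The Jordan structure of A has elementary divisors (x - 6)^2, (x - 6), (x - 6). Arranging the block sizes at each eigenvalue in decreasing order and taking row products gives the invariant factors.

Invariant factors (smallest first, each dividing the next): x - 6, x - 6, (x - 6)^2.

Check: the last factor (x - 6)^2 is the minimal polynomial, and the product (x - 6)^4 is the characteristic polynomial.

x - 6, x - 6, (x - 6)^2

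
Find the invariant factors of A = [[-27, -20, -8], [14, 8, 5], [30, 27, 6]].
(x + 3)(x + 5)^2

The Jordan structure of A has elementary divisors (x + 5)^2, (x + 3). Arranging the block sizes at each eigenvalue in decreasing order and taking row products gives the invariant factors.

Invariant factors (smallest first, each dividing the next): (x + 3)(x + 5)^2.

Check: the last factor (x + 3)(x + 5)^2 is the minimal polynomial, and the product (x + 3)(x + 5)^2 is the characteristic polynomial.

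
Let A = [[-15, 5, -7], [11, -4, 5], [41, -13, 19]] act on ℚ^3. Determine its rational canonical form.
The invariant factors of A (the non-unit diagonal entries of the Smith normal form of xI - A over ℚ[x]) are x^3 - 4x + 2, each dividing the next. The characteristic polynomial is their product, x^3 - 4x + 2.

The rational canonical form is the block-diagonal matrix of companion matrices C(f_i):
R = [[0, 0, -2], [1, 0, 4], [0, 1, 0]].

Note the characteristic polynomial does not split into linear factors over ℚ, so A has no Jordan form over ℚ; the rational canonical form exists over any field.

R = [[0, 0, -2], [1, 0, 4], [0, 1, 0]]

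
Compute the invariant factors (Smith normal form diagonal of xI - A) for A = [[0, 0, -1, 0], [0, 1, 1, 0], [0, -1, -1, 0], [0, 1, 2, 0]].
x, x^3

The Jordan structure of A has elementary divisors x^3, x. Arranging the block sizes at each eigenvalue in decreasing order and taking row products gives the invariant factors.

Invariant factors (smallest first, each dividing the next): x, x^3.

Check: the last factor x^3 is the minimal polynomial, and the product x^4 is the characteristic polynomial.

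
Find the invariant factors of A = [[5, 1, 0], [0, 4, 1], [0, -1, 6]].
(x - 5)^3

The Jordan structure of A has elementary divisors (x - 5)^3. Arranging the block sizes at each eigenvalue in decreasing order and taking row products gives the invariant factors.

Invariant factors (smallest first, each dividing the next): (x - 5)^3.

Check: the last factor (x - 5)^3 is the minimal polynomial, and the product (x - 5)^3 is the characteristic polynomial.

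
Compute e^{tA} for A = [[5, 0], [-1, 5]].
e^{tA} = [[e^{5*t}, 0], [-t*e^{5*t}, e^{5*t}]]

A has Jordan form J = [[5, 1], [0, 5]] with A = PJP^{-1}, so e^{tA} = P e^{tJ} P^{-1}.

For a Jordan block J_k(λ), e^{tJ_k(λ)} = e^{λt} · (I + tN + t^2 N^2/2! + ... + t^{k-1} N^{k-1}/(k-1)!) where N is the nilpotent superdiagonal part.

Assembling the blocks and conjugating back gives the entries of e^{tA} as shown above.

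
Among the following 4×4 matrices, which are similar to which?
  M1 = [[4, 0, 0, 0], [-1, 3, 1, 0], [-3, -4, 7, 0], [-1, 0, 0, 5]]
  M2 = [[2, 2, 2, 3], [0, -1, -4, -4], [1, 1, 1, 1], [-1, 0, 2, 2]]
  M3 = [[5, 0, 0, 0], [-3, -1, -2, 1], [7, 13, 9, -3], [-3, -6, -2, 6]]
Characteristic polynomials: χ_{M1} = (x - 5)^3(x - 4), χ_{M2} = (x - 1)^4, χ_{M3} = (x - 5)^3(x - 4).

{M1, M3}: invariant factors x - 5, (x - 5)^2(x - 4).

{M2}: invariant factors (x - 1)^2, (x - 1)^2.

Matrices are similar if and only if their invariant-factor lists agree; the partition into similarity classes is {M1, M3}, {M2}.

2 classes: {M1, M3}, {M2}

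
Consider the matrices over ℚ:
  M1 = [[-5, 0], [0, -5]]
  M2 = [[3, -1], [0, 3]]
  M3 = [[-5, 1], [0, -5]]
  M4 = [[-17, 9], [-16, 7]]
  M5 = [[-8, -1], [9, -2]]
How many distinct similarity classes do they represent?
3 classes: {M1}, {M2}, {M3, M4, M5}

Characteristic polynomials: χ_{M1} = (x + 5)^2, χ_{M2} = (x - 3)^2, χ_{M3} = (x + 5)^2, χ_{M4} = (x + 5)^2, χ_{M5} = (x + 5)^2.

{M1}: invariant factors x + 5, x + 5.

{M2}: invariant factors (x - 3)^2.

{M3, M4, M5}: invariant factors (x + 5)^2.

Matrices are similar if and only if their invariant-factor lists agree; the partition into similarity classes is {M1}, {M2}, {M3, M4, M5}.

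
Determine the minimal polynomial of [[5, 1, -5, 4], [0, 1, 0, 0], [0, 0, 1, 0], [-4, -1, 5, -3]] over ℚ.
The characteristic polynomial factors as (x - 1)^4. The minimal polynomial is ∏(x - λ)^{k_λ} where k_λ is the size of the largest Jordan block at λ.

For λ = 1: rank(A - I) = 1, and the largest Jordan block has size 2 (the smallest k with rank((A - I)^k) = rank((A - I)^(k+1))).

So m_A(x) = (x - 1)^2.

m_A(x) = (x - 1)^2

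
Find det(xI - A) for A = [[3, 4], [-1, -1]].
xI - A = [[x - 3, -4], [1, x + 1]].

Expanding det(xI - A) along the first row:
det(xI - A) = + (x - 3)·det([[x + 1]]) - (-4)·det([[1]]).

Evaluating gives χ_A(x) = x^2 - 2x + 1 = (x - 1)^2.

χ_A(x) = (x - 1)^2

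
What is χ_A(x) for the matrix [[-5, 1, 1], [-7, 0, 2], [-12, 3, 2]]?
χ_A(x) = (x + 1)^3

xI - A = [[x + 5, -1, -1], [7, x, -2], [12, -3, x - 2]].

Expanding det(xI - A) along the first row:
det(xI - A) = + (x + 5)·det([[x, -2], [-3, x - 2]]) - (-1)·det([[7, -2], [12, x - 2]]) + (-1)·det([[7, x], [12, -3]]).

Evaluating gives χ_A(x) = x^3 + 3x^2 + 3x + 1 = (x + 1)^3.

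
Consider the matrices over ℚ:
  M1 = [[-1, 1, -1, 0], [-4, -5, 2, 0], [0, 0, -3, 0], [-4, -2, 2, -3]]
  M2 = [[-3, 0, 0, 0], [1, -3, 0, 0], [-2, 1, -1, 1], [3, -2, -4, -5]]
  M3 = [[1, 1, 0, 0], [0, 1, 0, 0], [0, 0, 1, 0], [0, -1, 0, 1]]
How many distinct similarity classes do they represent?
3 classes: {M1}, {M2}, {M3}

Characteristic polynomials: χ_{M1} = (x + 3)^4, χ_{M2} = (x + 3)^4, χ_{M3} = (x - 1)^4.

{M1}: invariant factors x + 3, x + 3, (x + 3)^2.

{M2}: invariant factors (x + 3)^2, (x + 3)^2.

{M3}: invariant factors x - 1, x - 1, (x - 1)^2.

Matrices are similar if and only if their invariant-factor lists agree; the partition into similarity classes is {M1}, {M2}, {M3}.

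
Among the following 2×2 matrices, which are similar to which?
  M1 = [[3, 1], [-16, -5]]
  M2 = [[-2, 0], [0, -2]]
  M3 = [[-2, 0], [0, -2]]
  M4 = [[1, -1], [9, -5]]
Characteristic polynomials: χ_{M1} = (x + 1)^2, χ_{M2} = (x + 2)^2, χ_{M3} = (x + 2)^2, χ_{M4} = (x + 2)^2.

{M1}: invariant factors (x + 1)^2.

{M2, M3}: invariant factors x + 2, x + 2.

{M4}: invariant factors (x + 2)^2.

Matrices are similar if and only if their invariant-factor lists agree; the partition into similarity classes is {M1}, {M2, M3}, {M4}.

3 classes: {M1}, {M2, M3}, {M4}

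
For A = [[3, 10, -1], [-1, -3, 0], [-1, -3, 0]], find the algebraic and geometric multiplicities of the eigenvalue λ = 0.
algebraic multiplicity 3, geometric multiplicity 1

The characteristic polynomial is x^3, so the factor x appears with exponent 3: the algebraic multiplicity is 3.

rank(A) = 2, so the eigenspace has dimension 3 - 2 = 1: the geometric multiplicity is 1.

Since 1 < 3, A is not diagonalizable.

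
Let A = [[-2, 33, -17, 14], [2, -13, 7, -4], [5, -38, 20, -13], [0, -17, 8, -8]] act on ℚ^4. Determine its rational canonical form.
R = [[0, 0, 0, -10], [1, 0, 0, -15], [0, 1, 0, -7], [0, 0, 1, -3]]

The invariant factors of A (the non-unit diagonal entries of the Smith normal form of xI - A over ℚ[x]) are (x + 1)(x + 2)(x^2 + 5), each dividing the next. The characteristic polynomial is their product, (x + 1)(x + 2)(x^2 + 5).

The rational canonical form is the block-diagonal matrix of companion matrices C(f_i):
R = [[0, 0, 0, -10], [1, 0, 0, -15], [0, 1, 0, -7], [0, 0, 1, -3]].

Note the characteristic polynomial does not split into linear factors over ℚ, so A has no Jordan form over ℚ; the rational canonical form exists over any field.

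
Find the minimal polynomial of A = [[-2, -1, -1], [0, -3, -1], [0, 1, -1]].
m_A(x) = (x + 2)^2

The characteristic polynomial factors as (x + 2)^3. The minimal polynomial is ∏(x - λ)^{k_λ} where k_λ is the size of the largest Jordan block at λ.

For λ = -2: rank(A + 2I) = 1, and the largest Jordan block has size 2 (the smallest k with rank((A + 2I)^k) = rank((A + 2I)^(k+1))).

So m_A(x) = (x + 2)^2.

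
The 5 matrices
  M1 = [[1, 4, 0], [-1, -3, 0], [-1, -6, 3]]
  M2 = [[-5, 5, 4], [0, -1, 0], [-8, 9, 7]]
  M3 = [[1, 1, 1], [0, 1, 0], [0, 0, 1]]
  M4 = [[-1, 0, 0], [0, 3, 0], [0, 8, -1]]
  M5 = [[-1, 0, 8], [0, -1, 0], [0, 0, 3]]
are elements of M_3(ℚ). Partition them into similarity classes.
3 classes: {M1, M2}, {M3}, {M4, M5}

Characteristic polynomials: χ_{M1} = (x - 3)(x + 1)^2, χ_{M2} = (x - 3)(x + 1)^2, χ_{M3} = (x - 1)^3, χ_{M4} = (x - 3)(x + 1)^2, χ_{M5} = (x - 3)(x + 1)^2.

{M1, M2}: invariant factors (x - 3)(x + 1)^2.

{M3}: invariant factors x - 1, (x - 1)^2.

{M4, M5}: invariant factors x + 1, (x - 3)(x + 1).

Matrices are similar if and only if their invariant-factor lists agree; the partition into similarity classes is {M1, M2}, {M3}, {M4, M5}.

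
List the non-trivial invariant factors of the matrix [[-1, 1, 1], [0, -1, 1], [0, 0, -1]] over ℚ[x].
(x + 1)^3

The Jordan structure of A has elementary divisors (x + 1)^3. Arranging the block sizes at each eigenvalue in decreasing order and taking row products gives the invariant factors.

Invariant factors (smallest first, each dividing the next): (x + 1)^3.

Check: the last factor (x + 1)^3 is the minimal polynomial, and the product (x + 1)^3 is the characteristic polynomial.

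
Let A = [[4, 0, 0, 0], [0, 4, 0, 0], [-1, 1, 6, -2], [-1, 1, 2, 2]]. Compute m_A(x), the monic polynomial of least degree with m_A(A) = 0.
m_A(x) = (x - 4)^2

The characteristic polynomial factors as (x - 4)^4. The minimal polynomial is ∏(x - λ)^{k_λ} where k_λ is the size of the largest Jordan block at λ.

For λ = 4: rank(A - 4I) = 1, and the largest Jordan block has size 2 (the smallest k with rank((A - 4I)^k) = rank((A - 4I)^(k+1))).

So m_A(x) = (x - 4)^2.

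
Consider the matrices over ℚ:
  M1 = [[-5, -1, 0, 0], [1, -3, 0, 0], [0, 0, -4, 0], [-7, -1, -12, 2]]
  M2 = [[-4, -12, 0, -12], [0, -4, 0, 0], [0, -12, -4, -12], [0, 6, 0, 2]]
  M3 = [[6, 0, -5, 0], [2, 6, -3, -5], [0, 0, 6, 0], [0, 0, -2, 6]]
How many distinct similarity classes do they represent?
3 classes: {M1}, {M2}, {M3}

Characteristic polynomials: χ_{M1} = (x - 2)(x + 4)^3, χ_{M2} = (x - 2)(x + 4)^3, χ_{M3} = (x - 6)^4.

{M1}: invariant factors x + 4, (x - 2)(x + 4)^2.

{M2}: invariant factors x + 4, x + 4, (x - 2)(x + 4).

{M3}: invariant factors (x - 6)^2, (x - 6)^2.

Matrices are similar if and only if their invariant-factor lists agree; the partition into similarity classes is {M1}, {M2}, {M3}.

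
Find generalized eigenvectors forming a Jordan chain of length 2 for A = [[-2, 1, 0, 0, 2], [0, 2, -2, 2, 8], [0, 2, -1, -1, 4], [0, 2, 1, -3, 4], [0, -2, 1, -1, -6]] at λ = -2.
v_1 = [[0, 1, 0, 0, 0]]^T, v_2 = [[1, 4, 2, 2, -2]]^T

We seek v_1 ∈ ker((A + 2I)^2) \ ker(A + 2I), then set v_{i+1} = (A + 2I) v_i.

One such chain is v_1 = [[0, 1, 0, 0, 0]]^T, v_2 = [[1, 4, 2, 2, -2]]^T. Check: (A + 2I) v_2 = [[0, 0, 0, 0, 0]]^T = 0.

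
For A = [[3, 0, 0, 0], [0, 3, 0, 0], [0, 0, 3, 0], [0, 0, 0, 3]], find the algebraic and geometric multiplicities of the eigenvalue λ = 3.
algebraic multiplicity 4, geometric multiplicity 4

The characteristic polynomial is (x - 3)^4, so the factor x - 3 appears with exponent 4: the algebraic multiplicity is 4.

rank(A - 3I) = 0, so the eigenspace has dimension 4 - 0 = 4: the geometric multiplicity is 4.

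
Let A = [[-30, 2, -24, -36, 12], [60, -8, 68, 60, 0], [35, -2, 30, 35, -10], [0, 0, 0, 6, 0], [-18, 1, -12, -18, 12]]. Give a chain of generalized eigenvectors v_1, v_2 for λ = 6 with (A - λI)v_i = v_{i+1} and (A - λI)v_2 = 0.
We seek v_1 ∈ ker((A - 6I)^2) \ ker(A - 6I), then set v_{i+1} = (A - 6I) v_i.

One such chain is v_1 = [[1, -1, -1, 0, 1]]^T, v_2 = [[-2, 6, 3, 0, -1]]^T. Check: (A - 6I) v_2 = [[0, 0, 0, 0, 0]]^T = 0.

v_1 = [[1, -1, -1, 0, 1]]^T, v_2 = [[-2, 6, 3, 0, -1]]^T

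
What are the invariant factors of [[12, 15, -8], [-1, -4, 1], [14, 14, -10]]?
The Jordan structure of A has elementary divisors (x + 3)^2, (x - 4). Arranging the block sizes at each eigenvalue in decreasing order and taking row products gives the invariant factors.

Invariant factors (smallest first, each dividing the next): (x - 4)(x + 3)^2.

Check: the last factor (x - 4)(x + 3)^2 is the minimal polynomial, and the product (x - 4)(x + 3)^2 is the characteristic polynomial.

(x - 4)(x + 3)^2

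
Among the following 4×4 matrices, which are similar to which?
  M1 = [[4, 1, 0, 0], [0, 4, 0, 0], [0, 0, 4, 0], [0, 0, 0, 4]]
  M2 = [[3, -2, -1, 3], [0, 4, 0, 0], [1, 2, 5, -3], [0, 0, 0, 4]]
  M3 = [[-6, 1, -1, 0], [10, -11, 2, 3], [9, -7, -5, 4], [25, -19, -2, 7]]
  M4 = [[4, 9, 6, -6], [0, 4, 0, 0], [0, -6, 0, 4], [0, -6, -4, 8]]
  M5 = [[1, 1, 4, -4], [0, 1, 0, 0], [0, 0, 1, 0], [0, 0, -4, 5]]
Characteristic polynomials: χ_{M1} = (x - 4)^4, χ_{M2} = (x - 4)^4, χ_{M3} = x(x + 5)^3, χ_{M4} = (x - 4)^4, χ_{M5} = (x - 5)(x - 1)^3.

{M1, M2, M4}: invariant factors x - 4, x - 4, (x - 4)^2.

{M3}: invariant factors x(x + 5)^3.

{M5}: invariant factors x - 1, (x - 5)(x - 1)^2.

Matrices are similar if and only if their invariant-factor lists agree; the partition into similarity classes is {M1, M2, M4}, {M3}, {M5}.

3 classes: {M1, M2, M4}, {M3}, {M5}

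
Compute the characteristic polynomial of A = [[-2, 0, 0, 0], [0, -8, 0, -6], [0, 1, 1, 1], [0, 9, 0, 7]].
χ_A(x) = (x - 1)^2(x + 2)^2

xI - A = [[x + 2, 0, 0, 0], [0, x + 8, 0, 6], [0, -1, x - 1, -1], [0, -9, 0, x - 7]].

Expanding det(xI - A) along the first row:
det(xI - A) = + (x + 2)·det([[x + 8, 0, 6], [-1, x - 1, -1], [-9, 0, x - 7]]) - (0)·det([[0, 0, 6], [0, x - 1, -1], [0, 0, x - 7]]) + (0)·det([[0, x + 8, 6], [0, -1, -1], [0, -9, x - 7]]) - (0)·det([[0, x + 8, 0], [0, -1, x - 1], [0, -9, 0]]).

Evaluating gives χ_A(x) = x^4 + 2x^3 - 3x^2 - 4x + 4 = (x - 1)^2(x + 2)^2.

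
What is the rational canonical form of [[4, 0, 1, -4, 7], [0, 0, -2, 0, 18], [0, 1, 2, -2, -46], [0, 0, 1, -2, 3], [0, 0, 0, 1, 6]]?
The invariant factors of A (the non-unit diagonal entries of the Smith normal form of xI - A over ℚ[x]) are x - 4, (x - 4)^2(x - 1)(x + 3), each dividing the next. The characteristic polynomial is their product, (x - 4)^3(x - 1)(x + 3).

The rational canonical form is the block-diagonal matrix of companion matrices C(f_i):
R = [[4, 0, 0, 0, 0], [0, 0, 0, 0, 48], [0, 1, 0, 0, -56], [0, 0, 1, 0, 3], [0, 0, 0, 1, 6]].

R = [[4, 0, 0, 0, 0], [0, 0, 0, 0, 48], [0, 1, 0, 0, -56], [0, 0, 1, 0, 3], [0, 0, 0, 1, 6]]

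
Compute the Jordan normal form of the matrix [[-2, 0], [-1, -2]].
J = [[-2, 1], [0, -2]]

The characteristic polynomial is det(xI - A) = (x + 2)^2, so the eigenvalues are -2 (algebraic multiplicity 2).

For λ = -2: rank(A + 2I) = 1, rank((A + 2I)^2) = 0. The eigenspace has dimension 2 - 1 = 1, so there is 1 Jordan block; the rank sequence gives block sizes [2].

Assembling the blocks gives the Jordan form J above.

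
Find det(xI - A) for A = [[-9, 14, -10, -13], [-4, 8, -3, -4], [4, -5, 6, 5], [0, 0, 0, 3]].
xI - A = [[x + 9, -14, 10, 13], [4, x - 8, 3, 4], [-4, 5, x - 6, -5], [0, 0, 0, x - 3]].

Expanding det(xI - A) along the first row:
det(xI - A) = + (x + 9)·det([[x - 8, 3, 4], [5, x - 6, -5], [0, 0, x - 3]]) - (-14)·det([[4, 3, 4], [-4, x - 6, -5], [0, 0, x - 3]]) + (10)·det([[4, x - 8, 4], [-4, 5, -5], [0, 0, x - 3]]) - (13)·det([[4, x - 8, 3], [-4, 5, x - 6], [0, 0, 0]]).

Evaluating gives χ_A(x) = x^4 - 8x^3 + 18x^2 - 27 = (x - 3)^3(x + 1).

χ_A(x) = (x - 3)^3(x + 1)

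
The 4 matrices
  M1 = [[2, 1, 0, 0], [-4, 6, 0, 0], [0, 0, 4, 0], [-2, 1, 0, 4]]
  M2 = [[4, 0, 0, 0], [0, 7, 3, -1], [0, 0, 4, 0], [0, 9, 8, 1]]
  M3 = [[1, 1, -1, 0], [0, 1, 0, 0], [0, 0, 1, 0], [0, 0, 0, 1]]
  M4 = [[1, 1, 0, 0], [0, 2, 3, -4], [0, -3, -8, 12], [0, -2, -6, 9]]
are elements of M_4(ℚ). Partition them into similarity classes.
Characteristic polynomials: χ_{M1} = (x - 4)^4, χ_{M2} = (x - 4)^4, χ_{M3} = (x - 1)^4, χ_{M4} = (x - 1)^4.

{M1}: invariant factors x - 4, x - 4, (x - 4)^2.

{M2}: invariant factors x - 4, (x - 4)^3.

{M3}: invariant factors x - 1, x - 1, (x - 1)^2.

{M4}: invariant factors x - 1, (x - 1)^3.

Matrices are similar if and only if their invariant-factor lists agree; the partition into similarity classes is {M1}, {M2}, {M3}, {M4}.

4 classes: {M1}, {M2}, {M3}, {M4}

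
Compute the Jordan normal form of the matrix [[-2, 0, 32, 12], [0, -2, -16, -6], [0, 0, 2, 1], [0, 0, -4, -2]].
J = [[-2, 0, 0, 0], [0, -2, 0, 0], [0, 0, 0, 1], [0, 0, 0, 0]]

The characteristic polynomial is det(xI - A) = x^2(x + 2)^2, so the eigenvalues are -2 (algebraic multiplicity 2), 0 (algebraic multiplicity 2).

For λ = -2: rank(A + 2I) = 2. The eigenspace has dimension 4 - 2 = 2, so there are 2 Jordan blocks; the rank sequence gives block sizes [1, 1].

For λ = 0: rank(A) = 3, rank(A^2) = 2. The eigenspace has dimension 4 - 3 = 1, so there is 1 Jordan block; the rank sequence gives block sizes [2].

Assembling the blocks gives the Jordan form J above.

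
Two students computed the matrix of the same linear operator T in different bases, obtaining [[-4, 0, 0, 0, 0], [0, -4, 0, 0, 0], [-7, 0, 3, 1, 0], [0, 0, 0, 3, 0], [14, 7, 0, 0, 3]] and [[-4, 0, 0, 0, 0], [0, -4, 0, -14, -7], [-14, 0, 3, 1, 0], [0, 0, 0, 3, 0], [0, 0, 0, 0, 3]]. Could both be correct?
Two matrices over a field are similar if and only if they have the same invariant factors.

Both A and B have characteristic polynomial (x - 3)^3(x + 4)^2 and minimal polynomial (x - 3)^2(x + 4). Computing further, both have invariant factors (x - 3)(x + 4), (x - 3)^2(x + 4). Hence A and B are similar.

Yes.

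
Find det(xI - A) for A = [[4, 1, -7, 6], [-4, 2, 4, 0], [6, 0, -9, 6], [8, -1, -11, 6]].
χ_A(x) = x^3(x - 3)

xI - A = [[x - 4, -1, 7, -6], [4, x - 2, -4, 0], [-6, 0, x + 9, -6], [-8, 1, 11, x - 6]].

Expanding det(xI - A) along the first row:
det(xI - A) = + (x - 4)·det([[x - 2, -4, 0], [0, x + 9, -6], [1, 11, x - 6]]) - (-1)·det([[4, -4, 0], [-6, x + 9, -6], [-8, 11, x - 6]]) + (7)·det([[4, x - 2, 0], [-6, 0, -6], [-8, 1, x - 6]]) - (-6)·det([[4, x - 2, -4], [-6, 0, x + 9], [-8, 1, 11]]).

Evaluating gives χ_A(x) = x^4 - 3x^3 = x^3(x - 3).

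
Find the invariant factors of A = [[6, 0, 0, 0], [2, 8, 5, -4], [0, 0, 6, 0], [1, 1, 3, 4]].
The Jordan structure of A has elementary divisors (x - 6)^3, (x - 6). Arranging the block sizes at each eigenvalue in decreasing order and taking row products gives the invariant factors.

Invariant factors (smallest first, each dividing the next): x - 6, (x - 6)^3.

Check: the last factor (x - 6)^3 is the minimal polynomial, and the product (x - 6)^4 is the characteristic polynomial.

x - 6, (x - 6)^3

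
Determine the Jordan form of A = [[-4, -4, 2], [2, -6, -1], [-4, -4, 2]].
The characteristic polynomial is det(xI - A) = x(x + 4)^2, so the eigenvalues are -4 (algebraic multiplicity 2), 0 (algebraic multiplicity 1).

For λ = -4: rank(A + 4I) = 2, rank((A + 4I)^2) = 1. The eigenspace has dimension 3 - 2 = 1, so there is 1 Jordan block; the rank sequence gives block sizes [2].

For λ = 0: algebraic multiplicity 1 gives one 1×1 block.

Assembling the blocks gives the Jordan form J above.

J = [[-4, 1, 0], [0, -4, 0], [0, 0, 0]]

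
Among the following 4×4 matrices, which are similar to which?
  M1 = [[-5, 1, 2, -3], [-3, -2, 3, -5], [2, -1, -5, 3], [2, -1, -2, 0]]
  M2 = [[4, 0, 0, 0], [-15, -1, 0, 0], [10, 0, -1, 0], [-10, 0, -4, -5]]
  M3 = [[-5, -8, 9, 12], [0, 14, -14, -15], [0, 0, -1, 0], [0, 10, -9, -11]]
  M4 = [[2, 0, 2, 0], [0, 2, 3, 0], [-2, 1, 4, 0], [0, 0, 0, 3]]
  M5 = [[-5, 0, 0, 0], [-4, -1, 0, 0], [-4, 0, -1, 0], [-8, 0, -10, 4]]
4 classes: {M1}, {M2, M5}, {M3}, {M4}

Characteristic polynomials: χ_{M1} = (x + 3)^4, χ_{M2} = (x - 4)(x + 1)^2(x + 5), χ_{M3} = (x - 4)(x + 1)^2(x + 5), χ_{M4} = (x - 3)^3(x - 2), χ_{M5} = (x - 4)(x + 1)^2(x + 5).

{M1}: invariant factors x + 3, (x + 3)^3.

{M2, M5}: invariant factors x + 1, (x - 4)(x + 1)(x + 5).

{M3}: invariant factors (x - 4)(x + 1)^2(x + 5).

{M4}: invariant factors x - 3, (x - 3)^2(x - 2).

Matrices are similar if and only if their invariant-factor lists agree; the partition into similarity classes is {M1}, {M2, M5}, {M3}, {M4}.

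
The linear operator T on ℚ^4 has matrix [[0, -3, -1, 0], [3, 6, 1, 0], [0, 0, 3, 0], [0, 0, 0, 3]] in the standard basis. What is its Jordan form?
The characteristic polynomial is det(xI - A) = (x - 3)^4, so the eigenvalues are 3 (algebraic multiplicity 4).

For λ = 3: rank(A - 3I) = 1, rank((A - 3I)^2) = 0. The eigenspace has dimension 4 - 1 = 3, so there are 3 Jordan blocks; the rank sequence gives block sizes [2, 1, 1].

Assembling the blocks gives the Jordan form J above.

J = [[3, 1, 0, 0], [0, 3, 0, 0], [0, 0, 3, 0], [0, 0, 0, 3]]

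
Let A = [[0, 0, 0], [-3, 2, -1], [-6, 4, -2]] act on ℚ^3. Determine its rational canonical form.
R = [[0, 0, 0], [0, 0, 0], [0, 1, 0]]

The invariant factors of A (the non-unit diagonal entries of the Smith normal form of xI - A over ℚ[x]) are x, x^2, each dividing the next. The characteristic polynomial is their product, x^3.

The rational canonical form is the block-diagonal matrix of companion matrices C(f_i):
R = [[0, 0, 0], [0, 0, 0], [0, 1, 0]].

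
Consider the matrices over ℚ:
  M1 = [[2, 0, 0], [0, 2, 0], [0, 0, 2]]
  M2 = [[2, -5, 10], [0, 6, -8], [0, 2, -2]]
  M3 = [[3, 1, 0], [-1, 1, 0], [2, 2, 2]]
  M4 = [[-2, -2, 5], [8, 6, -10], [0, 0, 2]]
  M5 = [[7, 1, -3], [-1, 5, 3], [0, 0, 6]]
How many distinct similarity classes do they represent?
Characteristic polynomials: χ_{M1} = (x - 2)^3, χ_{M2} = (x - 2)^3, χ_{M3} = (x - 2)^3, χ_{M4} = (x - 2)^3, χ_{M5} = (x - 6)^3.

{M1}: invariant factors x - 2, x - 2, x - 2.

{M2, M3, M4}: invariant factors x - 2, (x - 2)^2.

{M5}: invariant factors x - 6, (x - 6)^2.

Matrices are similar if and only if their invariant-factor lists agree; the partition into similarity classes is {M1}, {M2, M3, M4}, {M5}.

3 classes: {M1}, {M2, M3, M4}, {M5}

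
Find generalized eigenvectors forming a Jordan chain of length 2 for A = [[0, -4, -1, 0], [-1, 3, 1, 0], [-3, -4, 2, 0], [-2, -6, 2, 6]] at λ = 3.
We seek v_1 ∈ ker((A - 3I)^2) \ ker(A - 3I), then set v_{i+1} = (A - 3I) v_i.

One such chain is v_1 = [[0, 0, 1, 0]]^T, v_2 = [[-1, 1, -1, 2]]^T. Check: (A - 3I) v_2 = [[0, 0, 0, 0]]^T = 0.

v_1 = [[0, 0, 1, 0]]^T, v_2 = [[-1, 1, -1, 2]]^T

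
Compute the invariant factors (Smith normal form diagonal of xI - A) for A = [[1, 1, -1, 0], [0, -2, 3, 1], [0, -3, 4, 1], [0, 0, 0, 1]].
The Jordan structure of A has elementary divisors (x - 1)^2, (x - 1)^2. Arranging the block sizes at each eigenvalue in decreasing order and taking row products gives the invariant factors.

Invariant factors (smallest first, each dividing the next): (x - 1)^2, (x - 1)^2.

Check: the last factor (x - 1)^2 is the minimal polynomial, and the product (x - 1)^4 is the characteristic polynomial.

(x - 1)^2, (x - 1)^2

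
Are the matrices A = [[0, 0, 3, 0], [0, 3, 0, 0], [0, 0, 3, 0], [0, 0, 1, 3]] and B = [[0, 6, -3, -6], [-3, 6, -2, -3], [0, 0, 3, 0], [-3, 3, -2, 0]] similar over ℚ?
Yes.

Two matrices over a field are similar if and only if they have the same invariant factors.

Both A and B have characteristic polynomial x(x - 3)^3 and minimal polynomial x(x - 3)^2. Computing further, both have invariant factors x - 3, x(x - 3)^2. Hence A and B are similar.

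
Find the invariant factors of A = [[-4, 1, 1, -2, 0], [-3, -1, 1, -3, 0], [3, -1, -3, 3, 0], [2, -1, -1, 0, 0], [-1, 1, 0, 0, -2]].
(x + 2)^2, (x + 2)^3

The Jordan structure of A has elementary divisors (x + 2)^3, (x + 2)^2. Arranging the block sizes at each eigenvalue in decreasing order and taking row products gives the invariant factors.

Invariant factors (smallest first, each dividing the next): (x + 2)^2, (x + 2)^3.

Check: the last factor (x + 2)^3 is the minimal polynomial, and the product (x + 2)^5 is the characteristic polynomial.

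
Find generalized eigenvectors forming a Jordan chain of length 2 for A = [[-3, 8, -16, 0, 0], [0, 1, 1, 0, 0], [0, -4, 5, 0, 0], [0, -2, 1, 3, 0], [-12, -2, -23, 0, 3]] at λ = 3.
v_1 = [[-2, 0, 1, 0, 0]]^T, v_2 = [[-4, 1, 2, 1, 1]]^T

We seek v_1 ∈ ker((A - 3I)^2) \ ker(A - 3I), then set v_{i+1} = (A - 3I) v_i.

One such chain is v_1 = [[-2, 0, 1, 0, 0]]^T, v_2 = [[-4, 1, 2, 1, 1]]^T. Check: (A - 3I) v_2 = [[0, 0, 0, 0, 0]]^T = 0.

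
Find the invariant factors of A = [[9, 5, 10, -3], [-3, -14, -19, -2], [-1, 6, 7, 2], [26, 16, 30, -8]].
The Jordan structure of A has elementary divisors (x + 2)^3, x. Arranging the block sizes at each eigenvalue in decreasing order and taking row products gives the invariant factors.

Invariant factors (smallest first, each dividing the next): x(x + 2)^3.

Check: the last factor x(x + 2)^3 is the minimal polynomial, and the product x(x + 2)^3 is the characteristic polynomial.

x(x + 2)^3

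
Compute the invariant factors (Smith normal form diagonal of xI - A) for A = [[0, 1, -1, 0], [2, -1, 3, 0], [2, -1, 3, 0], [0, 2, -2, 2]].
The Jordan structure of A has elementary divisors x^2, (x - 2), (x - 2). Arranging the block sizes at each eigenvalue in decreasing order and taking row products gives the invariant factors.

Invariant factors (smallest first, each dividing the next): x - 2, x^2(x - 2).

Check: the last factor x^2(x - 2) is the minimal polynomial, and the product x^2(x - 2)^2 is the characteristic polynomial.

x - 2, x^2(x - 2)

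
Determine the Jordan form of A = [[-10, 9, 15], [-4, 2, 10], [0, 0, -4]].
J = [[-4, 1, 0], [0, -4, 0], [0, 0, -4]]

The characteristic polynomial is det(xI - A) = (x + 4)^3, so the eigenvalues are -4 (algebraic multiplicity 3).

For λ = -4: rank(A + 4I) = 1, rank((A + 4I)^2) = 0. The eigenspace has dimension 3 - 1 = 2, so there are 2 Jordan blocks; the rank sequence gives block sizes [2, 1].

Assembling the blocks gives the Jordan form J above.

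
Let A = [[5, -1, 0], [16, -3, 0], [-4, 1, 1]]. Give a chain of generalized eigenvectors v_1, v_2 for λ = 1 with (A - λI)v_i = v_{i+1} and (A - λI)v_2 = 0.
We seek v_1 ∈ ker((A - I)^2) \ ker(A - I), then set v_{i+1} = (A - I) v_i.

One such chain is v_1 = [[-1, -5, 1]]^T, v_2 = [[1, 4, -1]]^T. Check: (A - I) v_2 = [[0, 0, 0]]^T = 0.

v_1 = [[-1, -5, 1]]^T, v_2 = [[1, 4, -1]]^T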